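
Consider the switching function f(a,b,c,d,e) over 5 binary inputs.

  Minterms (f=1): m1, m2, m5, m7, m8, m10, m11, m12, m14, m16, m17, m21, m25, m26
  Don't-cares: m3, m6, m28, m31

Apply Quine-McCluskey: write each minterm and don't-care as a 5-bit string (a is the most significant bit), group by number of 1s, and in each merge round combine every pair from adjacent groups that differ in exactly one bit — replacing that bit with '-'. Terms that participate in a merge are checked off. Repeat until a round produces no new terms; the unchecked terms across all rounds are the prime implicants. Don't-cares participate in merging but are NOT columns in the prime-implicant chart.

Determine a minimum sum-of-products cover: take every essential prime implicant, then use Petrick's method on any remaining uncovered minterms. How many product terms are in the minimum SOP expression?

7

[col 0] 00001*, 00010*, 00011*, 00101*, 00110*, 00111*, 01000*, 01010*, 01011*, 01100*, 01110*, 10000*, 10001*, 10101*, 11001*, 11010*, 11100*, 11111
[col 1] -0001*, -0101*, -1010, -1100, 0-010*, 0-011*, 0-110*, 00-01*, 00-10*, 00-11*, 000-1*, 0001-*, 001-1*, 0011-*, 01-00*, 01-10*, 010-0*, 0101-*, 011-0*, 1-001, 10-01*, 1000-
[col 2] -0-01, 0--10, 0-01-, 00--1, 00-1-, 01--0
Prime implicants: -0-01, -1010, -1100, 0--10, 0-01-, 00--1, 00-1-, 01--0, 1-001, 1000-, 11111
PI chart (minterm → PIs covering it):
  1 | -0-01,00--1
  2 | 0--10,0-01-,00-1-
  5 | -0-01,00--1
  7 | 00--1,00-1-
  8 | 01--0  (sole → essential)
  10 | -1010,0--10,0-01-,01--0
  11 | 0-01-  (sole → essential)
  12 | -1100,01--0
  14 | 0--10,01--0
  16 | 1000-  (sole → essential)
  17 | -0-01,1-001,1000-
  21 | -0-01  (sole → essential)
  25 | 1-001  (sole → essential)
  26 | -1010  (sole → essential)
Essential prime implicants: -0-01, -1010, 0-01-, 01--0, 1-001, 1000-
Petrick residual → 00--1
Minimum SOP uses 7 PIs: b'd'e + bc'de' + a'c'd + a'b'e + a'be' + ac'd'e + ab'c'd'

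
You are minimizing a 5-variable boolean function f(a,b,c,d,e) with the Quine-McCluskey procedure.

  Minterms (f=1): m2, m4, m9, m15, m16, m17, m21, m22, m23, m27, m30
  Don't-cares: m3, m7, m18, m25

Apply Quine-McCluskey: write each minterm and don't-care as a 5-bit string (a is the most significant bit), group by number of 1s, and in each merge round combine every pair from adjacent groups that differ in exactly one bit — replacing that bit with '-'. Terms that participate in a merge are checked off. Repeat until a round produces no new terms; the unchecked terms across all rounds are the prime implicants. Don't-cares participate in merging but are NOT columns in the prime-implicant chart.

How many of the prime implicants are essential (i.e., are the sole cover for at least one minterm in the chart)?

5

[col 0] 00010*, 00011*, 00100, 00111*, 01001*, 01111*, 10000*, 10001*, 10010*, 10101*, 10110*, 10111*, 11001*, 11011*, 11110*
[col 1] -0010, -0111, -1001, 0-111, 00-11, 0001-, 1-001, 1-110, 10-01, 10-10, 100-0, 1000-, 101-1, 1011-, 110-1
Prime implicants: -0010, -0111, -1001, 0-111, 00-11, 0001-, 00100, 1-001, 1-110, 10-01, 10-10, 100-0, 1000-, 101-1, 1011-, 110-1
PI chart (minterm → PIs covering it):
  2 | -0010,0001-
  4 | 00100  (sole → essential)
  9 | -1001  (sole → essential)
  15 | 0-111  (sole → essential)
  16 | 100-0,1000-
  17 | 1-001,10-01,1000-
  21 | 10-01,101-1
  22 | 1-110,10-10,1011-
  23 | -0111,101-1,1011-
  27 | 110-1  (sole → essential)
  30 | 1-110  (sole → essential)
Essential prime implicants: -1001, 0-111, 00100, 1-110, 110-1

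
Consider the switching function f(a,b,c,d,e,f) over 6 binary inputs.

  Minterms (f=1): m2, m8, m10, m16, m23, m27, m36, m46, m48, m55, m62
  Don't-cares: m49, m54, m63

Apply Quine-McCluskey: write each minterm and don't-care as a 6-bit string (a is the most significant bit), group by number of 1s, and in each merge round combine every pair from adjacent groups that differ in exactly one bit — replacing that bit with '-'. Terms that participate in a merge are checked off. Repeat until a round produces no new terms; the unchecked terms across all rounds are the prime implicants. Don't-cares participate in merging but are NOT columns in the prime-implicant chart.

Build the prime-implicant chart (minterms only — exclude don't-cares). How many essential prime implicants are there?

[col 0] 000010*, 001000*, 001010*, 010000*, 010111*, 011011, 100100, 101110*, 110000*, 110001*, 110110*, 110111*, 111110*, 111111*
[col 1] -10000, -10111, 00-010, 0010-0, 1-1110, 11-110*, 11-111*, 11000-, 11011-*, 11111-*
[col 2] 11-11-
Prime implicants: -10000, -10111, 00-010, 0010-0, 011011, 1-1110, 100100, 11-11-, 11000-
PI chart (minterm → PIs covering it):
  2 | 00-010  (sole → essential)
  8 | 0010-0  (sole → essential)
  10 | 00-010,0010-0
  16 | -10000  (sole → essential)
  23 | -10111  (sole → essential)
  27 | 011011  (sole → essential)
  36 | 100100  (sole → essential)
  46 | 1-1110  (sole → essential)
  48 | -10000,11000-
  55 | -10111,11-11-
  62 | 1-1110,11-11-
Essential prime implicants: -10000, -10111, 00-010, 0010-0, 011011, 1-1110, 100100

7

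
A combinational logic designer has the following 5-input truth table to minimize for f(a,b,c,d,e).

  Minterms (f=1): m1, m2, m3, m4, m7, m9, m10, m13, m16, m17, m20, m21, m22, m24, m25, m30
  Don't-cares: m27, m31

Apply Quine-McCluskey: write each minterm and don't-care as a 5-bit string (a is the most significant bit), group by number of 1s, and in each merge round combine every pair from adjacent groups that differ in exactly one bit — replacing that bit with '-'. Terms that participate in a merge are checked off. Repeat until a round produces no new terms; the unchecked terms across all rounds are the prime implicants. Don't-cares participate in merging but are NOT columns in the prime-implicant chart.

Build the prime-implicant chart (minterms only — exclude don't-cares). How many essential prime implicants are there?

6

[col 0] 00001*, 00010*, 00011*, 00100*, 00111*, 01001*, 01010*, 01101*, 10000*, 10001*, 10100*, 10101*, 10110*, 11000*, 11001*, 11011*, 11110*, 11111*
[col 1] -0001*, -0100, -1001*, 0-001*, 0-010, 00-11, 000-1, 0001-, 01-01, 1-000*, 1-001*, 1-110, 10-00*, 10-01*, 1000-*, 101-0, 1010-*, 11-11, 110-1, 1100-*, 1111-
[col 2] --001, 1-00-, 10-0-
Prime implicants: --001, -0100, 0-010, 00-11, 000-1, 0001-, 01-01, 1-00-, 1-110, 10-0-, 101-0, 11-11, 110-1, 1111-
PI chart (minterm → PIs covering it):
  1 | --001,000-1
  2 | 0-010,0001-
  3 | 00-11,000-1,0001-
  4 | -0100  (sole → essential)
  7 | 00-11  (sole → essential)
  9 | --001,01-01
  10 | 0-010  (sole → essential)
  13 | 01-01  (sole → essential)
  16 | 1-00-,10-0-
  17 | --001,1-00-,10-0-
  20 | -0100,10-0-,101-0
  21 | 10-0-  (sole → essential)
  22 | 1-110,101-0
  24 | 1-00-  (sole → essential)
  25 | --001,1-00-,110-1
  30 | 1-110,1111-
Essential prime implicants: -0100, 0-010, 00-11, 01-01, 1-00-, 10-0-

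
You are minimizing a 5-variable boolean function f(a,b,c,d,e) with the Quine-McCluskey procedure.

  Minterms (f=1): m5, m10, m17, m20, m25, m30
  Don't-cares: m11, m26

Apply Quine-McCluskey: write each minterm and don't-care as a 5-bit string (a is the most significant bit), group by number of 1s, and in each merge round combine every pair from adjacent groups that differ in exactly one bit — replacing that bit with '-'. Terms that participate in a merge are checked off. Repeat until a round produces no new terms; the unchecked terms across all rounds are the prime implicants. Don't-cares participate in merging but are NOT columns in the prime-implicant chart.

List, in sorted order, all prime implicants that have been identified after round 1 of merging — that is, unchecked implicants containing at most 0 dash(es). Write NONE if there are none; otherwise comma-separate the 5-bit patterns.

[col 0] 00101, 01010*, 01011*, 10001*, 10100, 11001*, 11010*, 11110*
[col 1] -1010, 0101-, 1-001, 11-10
Prime implicants: -1010, 00101, 0101-, 1-001, 10100, 11-10

00101, 10100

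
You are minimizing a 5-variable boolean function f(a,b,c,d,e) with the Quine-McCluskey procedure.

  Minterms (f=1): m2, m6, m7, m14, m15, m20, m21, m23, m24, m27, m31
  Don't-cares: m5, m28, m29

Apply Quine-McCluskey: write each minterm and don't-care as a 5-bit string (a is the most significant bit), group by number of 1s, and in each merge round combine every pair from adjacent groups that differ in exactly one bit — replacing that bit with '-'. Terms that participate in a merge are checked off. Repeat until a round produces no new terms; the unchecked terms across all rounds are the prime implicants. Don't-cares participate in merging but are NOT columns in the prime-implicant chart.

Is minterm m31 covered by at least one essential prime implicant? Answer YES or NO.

size-2^0 implicants → 00010(✓)  00101(✓)  00110(✓)  00111(✓)  01110(✓)  01111(✓)  10100(✓)  10101(✓)  10111(✓)  11000(✓)  11011(✓)  11100(✓)  11101(✓)  11111(✓)
size-2^1 implicants → -0101(✓)  -0111(✓)  -1111(✓)  0-110(✓)  0-111(✓)  00-10  001-1(✓)  0011-(✓)  0111-(✓)  1-100(✓)  1-101(✓)  1-111(✓)  101-1(✓)  1010-(✓)  11-00  11-11  111-1(✓)  1110-(✓)
size-2^2 implicants → --111  -01-1  0-11-  1-1-1  1-10-
Unchecked terms (primes): --111, -01-1, 0-11-, 00-10, 1-1-1, 1-10-, 11-00, 11-11
Minterm coverage:
  m2 ⊆ 00-10 [E]
  m6 ⊆ 0-11-,00-10
  m7 ⊆ --111,-01-1,0-11-
  m14 ⊆ 0-11- [E]
  m15 ⊆ --111,0-11-
  m20 ⊆ 1-10- [E]
  m21 ⊆ -01-1,1-1-1,1-10-
  m23 ⊆ --111,-01-1,1-1-1
  m24 ⊆ 11-00 [E]
  m27 ⊆ 11-11 [E]
  m31 ⊆ --111,1-1-1,11-11
E = {0-11-, 00-10, 1-10-, 11-00, 11-11}

YES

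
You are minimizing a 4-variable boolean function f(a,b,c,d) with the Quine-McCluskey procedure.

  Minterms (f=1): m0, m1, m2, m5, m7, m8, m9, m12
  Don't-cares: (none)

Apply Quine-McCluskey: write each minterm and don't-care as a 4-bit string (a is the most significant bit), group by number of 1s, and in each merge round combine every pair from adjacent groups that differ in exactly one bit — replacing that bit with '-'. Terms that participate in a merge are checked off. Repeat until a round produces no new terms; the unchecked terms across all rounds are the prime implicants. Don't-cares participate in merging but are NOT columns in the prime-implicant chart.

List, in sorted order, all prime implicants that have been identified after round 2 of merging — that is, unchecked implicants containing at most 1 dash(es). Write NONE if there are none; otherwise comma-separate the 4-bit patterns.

0-01, 00-0, 01-1, 1-00

size-2^0 implicants → 0000(✓)  0001(✓)  0010(✓)  0101(✓)  0111(✓)  1000(✓)  1001(✓)  1100(✓)
size-2^1 implicants → -000(✓)  -001(✓)  0-01  00-0  000-(✓)  01-1  1-00  100-(✓)
size-2^2 implicants → -00-
Unchecked terms (primes): -00-, 0-01, 00-0, 01-1, 1-00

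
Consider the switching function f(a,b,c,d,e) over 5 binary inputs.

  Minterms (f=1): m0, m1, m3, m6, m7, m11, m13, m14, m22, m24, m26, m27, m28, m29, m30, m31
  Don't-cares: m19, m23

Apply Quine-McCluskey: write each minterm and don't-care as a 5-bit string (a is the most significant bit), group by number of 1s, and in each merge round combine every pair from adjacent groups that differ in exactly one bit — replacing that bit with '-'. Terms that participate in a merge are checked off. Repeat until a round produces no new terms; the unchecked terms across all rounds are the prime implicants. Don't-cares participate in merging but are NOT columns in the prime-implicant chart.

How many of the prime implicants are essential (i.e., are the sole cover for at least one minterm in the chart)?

5

[col 0] 00000*, 00001*, 00011*, 00110*, 00111*, 01011*, 01101*, 01110*, 10011*, 10110*, 10111*, 11000*, 11010*, 11011*, 11100*, 11101*, 11110*, 11111*
[col 1] -0011*, -0110*, -0111*, -1011*, -1101, -1110*, 0-011*, 0-110*, 00-11*, 000-1, 0000-, 0011-*, 1-011*, 1-110*, 1-111*, 10-11*, 1011-*, 11-00*, 11-10*, 11-11*, 110-0*, 1101-*, 111-0*, 111-1*, 1110-*, 1111-*
[col 2] --011, --110, -0-11, -011-, 1--11, 1-11-, 11--0, 11-1-, 111--
Prime implicants: --011, --110, -0-11, -011-, -1101, 000-1, 0000-, 1--11, 1-11-, 11--0, 11-1-, 111--
PI chart (minterm → PIs covering it):
  0 | 0000-  (sole → essential)
  1 | 000-1,0000-
  3 | --011,-0-11,000-1
  6 | --110,-011-
  7 | -0-11,-011-
  11 | --011  (sole → essential)
  13 | -1101  (sole → essential)
  14 | --110  (sole → essential)
  22 | --110,-011-,1-11-
  24 | 11--0  (sole → essential)
  26 | 11--0,11-1-
  27 | --011,1--11,11-1-
  28 | 11--0,111--
  29 | -1101,111--
  30 | --110,1-11-,11--0,11-1-,111--
  31 | 1--11,1-11-,11-1-,111--
Essential prime implicants: --011, --110, -1101, 0000-, 11--0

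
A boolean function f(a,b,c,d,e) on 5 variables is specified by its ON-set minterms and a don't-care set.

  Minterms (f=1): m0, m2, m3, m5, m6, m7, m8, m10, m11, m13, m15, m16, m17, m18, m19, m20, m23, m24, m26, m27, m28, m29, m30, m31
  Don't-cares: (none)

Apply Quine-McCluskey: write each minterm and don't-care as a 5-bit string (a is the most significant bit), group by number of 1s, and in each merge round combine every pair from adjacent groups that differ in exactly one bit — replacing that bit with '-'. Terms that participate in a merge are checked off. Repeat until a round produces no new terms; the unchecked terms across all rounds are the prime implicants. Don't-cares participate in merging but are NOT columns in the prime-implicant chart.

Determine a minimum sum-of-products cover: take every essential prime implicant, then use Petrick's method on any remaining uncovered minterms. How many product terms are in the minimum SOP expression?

7

size-2^0 implicants → 00000(✓)  00010(✓)  00011(✓)  00101(✓)  00110(✓)  00111(✓)  01000(✓)  01010(✓)  01011(✓)  01101(✓)  01111(✓)  10000(✓)  10001(✓)  10010(✓)  10011(✓)  10100(✓)  10111(✓)  11000(✓)  11010(✓)  11011(✓)  11100(✓)  11101(✓)  11110(✓)  11111(✓)
size-2^1 implicants → -0000(✓)  -0010(✓)  -0011(✓)  -0111(✓)  -1000(✓)  -1010(✓)  -1011(✓)  -1101(✓)  -1111(✓)  0-000(✓)  0-010(✓)  0-011(✓)  0-101(✓)  0-111(✓)  00-10(✓)  00-11(✓)  000-0(✓)  0001-(✓)  001-1(✓)  0011-(✓)  01-11(✓)  010-0(✓)  0101-(✓)  011-1(✓)  1-000(✓)  1-010(✓)  1-011(✓)  1-100(✓)  1-111(✓)  10-00(✓)  10-11(✓)  100-0(✓)  100-1(✓)  1000-(✓)  1001-(✓)  11-00(✓)  11-10(✓)  11-11(✓)  110-0(✓)  1101-(✓)  111-0(✓)  111-1(✓)  1110-(✓)  1111-(✓)
size-2^2 implicants → --000(✓)  --010(✓)  --011(✓)  --111(✓)  -0-11(✓)  -00-0(✓)  -001-(✓)  -1-11(✓)  -10-0(✓)  -101-(✓)  -11-1  0--11(✓)  0-0-0(✓)  0-01-(✓)  0-1-1  00-1-  1--00  1--11(✓)  1-0-0(✓)  1-01-(✓)  100--  11--0  11-1-  111--
size-2^3 implicants → ---11  --0-0  --01-
Unchecked terms (primes): ---11, --0-0, --01-, -11-1, 0-1-1, 00-1-, 1--00, 100--, 11--0, 11-1-, 111--
Minterm coverage:
  m0 ⊆ --0-0 [E]
  m2 ⊆ --0-0,--01-,00-1-
  m3 ⊆ ---11,--01-,00-1-
  m5 ⊆ 0-1-1 [E]
  m6 ⊆ 00-1- [E]
  m7 ⊆ ---11,0-1-1,00-1-
  m8 ⊆ --0-0 [E]
  m10 ⊆ --0-0,--01-
  m11 ⊆ ---11,--01-
  m13 ⊆ -11-1,0-1-1
  m15 ⊆ ---11,-11-1,0-1-1
  m16 ⊆ --0-0,1--00,100--
  m17 ⊆ 100-- [E]
  m18 ⊆ --0-0,--01-,100--
  m19 ⊆ ---11,--01-,100--
  m20 ⊆ 1--00 [E]
  m23 ⊆ ---11 [E]
  m24 ⊆ --0-0,1--00,11--0
  m26 ⊆ --0-0,--01-,11--0,11-1-
  m27 ⊆ ---11,--01-,11-1-
  m28 ⊆ 1--00,11--0,111--
  m29 ⊆ -11-1,111--
  m30 ⊆ 11--0,11-1-,111--
  m31 ⊆ ---11,-11-1,11-1-,111--
E = {---11, --0-0, 0-1-1, 00-1-, 1--00, 100--}
Petrick residual → 111--
Cover = de + c'e' + a'ce + a'b'd + ad'e' + ab'c' + abc  |cover|=7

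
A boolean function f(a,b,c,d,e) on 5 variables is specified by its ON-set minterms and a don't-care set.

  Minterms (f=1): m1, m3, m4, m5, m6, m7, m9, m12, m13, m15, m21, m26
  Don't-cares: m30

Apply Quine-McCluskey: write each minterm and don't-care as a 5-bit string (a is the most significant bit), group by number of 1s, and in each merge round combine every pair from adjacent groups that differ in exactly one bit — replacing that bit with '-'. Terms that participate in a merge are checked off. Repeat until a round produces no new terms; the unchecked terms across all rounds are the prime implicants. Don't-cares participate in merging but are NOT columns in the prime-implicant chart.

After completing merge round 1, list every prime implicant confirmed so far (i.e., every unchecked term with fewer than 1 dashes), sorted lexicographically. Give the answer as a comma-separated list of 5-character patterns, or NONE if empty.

[col 0] 00001*, 00011*, 00100*, 00101*, 00110*, 00111*, 01001*, 01100*, 01101*, 01111*, 10101*, 11010*, 11110*
[col 1] -0101, 0-001*, 0-100*, 0-101*, 0-111*, 00-01*, 00-11*, 000-1*, 001-0*, 001-1*, 0010-*, 0011-*, 01-01*, 011-1*, 0110-*, 11-10
[col 2] 0--01, 0-1-1, 0-10-, 00--1, 001--
Prime implicants: -0101, 0--01, 0-1-1, 0-10-, 00--1, 001--, 11-10

NONE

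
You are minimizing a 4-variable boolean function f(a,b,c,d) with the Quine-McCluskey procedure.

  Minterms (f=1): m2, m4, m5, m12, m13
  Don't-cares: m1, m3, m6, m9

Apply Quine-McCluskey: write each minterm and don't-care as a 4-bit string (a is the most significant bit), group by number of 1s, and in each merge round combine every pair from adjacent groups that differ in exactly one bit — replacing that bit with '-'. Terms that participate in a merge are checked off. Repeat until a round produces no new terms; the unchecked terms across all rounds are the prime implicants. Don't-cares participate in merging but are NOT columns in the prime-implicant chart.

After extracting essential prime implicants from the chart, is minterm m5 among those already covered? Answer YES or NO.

size-2^0 implicants → 0001(✓)  0010(✓)  0011(✓)  0100(✓)  0101(✓)  0110(✓)  1001(✓)  1100(✓)  1101(✓)
size-2^1 implicants → -001(✓)  -100(✓)  -101(✓)  0-01(✓)  0-10  00-1  001-  01-0  010-(✓)  1-01(✓)  110-(✓)
size-2^2 implicants → --01  -10-
Unchecked terms (primes): --01, -10-, 0-10, 00-1, 001-, 01-0
Minterm coverage:
  m2 ⊆ 0-10,001-
  m4 ⊆ -10-,01-0
  m5 ⊆ --01,-10-
  m12 ⊆ -10- [E]
  m13 ⊆ --01,-10-
E = {-10-}

YES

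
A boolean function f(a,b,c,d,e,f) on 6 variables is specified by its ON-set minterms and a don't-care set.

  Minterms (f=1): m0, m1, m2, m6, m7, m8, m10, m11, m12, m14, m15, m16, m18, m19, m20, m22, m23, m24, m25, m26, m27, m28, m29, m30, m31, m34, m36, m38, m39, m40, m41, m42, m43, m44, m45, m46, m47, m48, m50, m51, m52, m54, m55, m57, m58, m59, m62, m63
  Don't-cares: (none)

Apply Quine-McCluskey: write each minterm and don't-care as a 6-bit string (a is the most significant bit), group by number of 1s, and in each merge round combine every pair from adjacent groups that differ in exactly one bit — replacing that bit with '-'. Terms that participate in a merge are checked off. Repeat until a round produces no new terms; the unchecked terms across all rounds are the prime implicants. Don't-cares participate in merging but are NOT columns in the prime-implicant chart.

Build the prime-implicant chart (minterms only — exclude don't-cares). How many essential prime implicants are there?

8

Round 0: 000000✓ 000001✓ 000010✓ 000110✓ 000111✓ 001000✓ 001010✓ 001011✓ 001100✓ 001110✓ 001111✓ 010000✓ 010010✓ 010011✓ 010100✓ 010110✓ 010111✓ 011000✓ 011001✓ 011010✓ 011011✓ 011100✓ 011101✓ 011110✓ 011111✓ 100010✓ 100100✓ 100110✓ 100111✓ 101000✓ 101001✓ 101010✓ 101011✓ 101100✓ 101101✓ 101110✓ 101111✓ 110000✓ 110010✓ 110011✓ 110100✓ 110110✓ 110111✓ 111001✓ 111010✓ 111011✓ 111110✓ 111111✓
Round 1: -00010✓ -00110✓ -00111✓ -01000✓ -01010✓ -01011✓ -01100✓ -01110✓ -01111✓ -10000✓ -10010✓ -10011✓ -10100✓ -10110✓ -10111✓ -11001✓ -11010✓ -11011✓ -11110✓ -11111✓ 0-0000✓ 0-0010✓ 0-0110✓ 0-0111✓ 0-1000✓ 0-1010✓ 0-1011✓ 0-1100✓ 0-1110✓ 0-1111✓ 00-000✓ 00-010✓ 00-110✓ 00-111✓ 000-10✓ 0000-0✓ 00000- 00011-✓ 001-00✓ 001-10✓ 001-11✓ 0010-0✓ 00101-✓ 0011-0✓ 00111-✓ 01-000✓ 01-010✓ 01-011✓ 01-100✓ 01-110✓ 01-111✓ 010-00✓ 010-10✓ 010-11✓ 0100-0✓ 01001-✓ 0101-0✓ 01011-✓ 011-00✓ 011-01✓ 011-10✓ 011-11✓ 0110-0✓ 0110-1✓ 01100-✓ 01101-✓ 0111-0✓ 0111-1✓ 01110-✓ 01111-✓ 1-0010✓ 1-0100✓ 1-0110✓ 1-0111✓ 1-1001✓ 1-1010✓ 1-1011✓ 1-1110✓ 1-1111✓ 10-010✓ 10-100✓ 10-110✓ 10-111✓ 100-10✓ 1001-0✓ 10011-✓ 101-00✓ 101-01✓ 101-10✓ 101-11✓ 1010-0✓ 1010-1✓ 10100-✓ 10101-✓ 1011-0✓ 1011-1✓ 10110-✓ 10111-✓ 11-010✓ 11-011✓ 11-110✓ 11-111✓ 110-00✓ 110-10✓ 110-11✓ 1100-0✓ 11001-✓ 1101-0✓ 11011-✓ 111-10✓ 111-11✓ 1110-1✓ 11101-✓ 11111-✓
Round 2: --0010✓ --0110✓ --0111✓ --1010✓ --1011✓ --1110✓ --1111✓ -0-010✓ -0-110✓ -0-111✓ -00-10✓ -0011-✓ -01-00✓ -01-10✓ -01-11✓ -010-0✓ -0101-✓ -011-0✓ -0111-✓ -1-010✓ -1-011✓ -1-110✓ -1-111✓ -10-00✓ -10-10✓ -10-11✓ -100-0✓ -1001-✓ -101-0✓ -1011-✓ -11-10✓ -11-11✓ -110-1 -1101-✓ -1111-✓ 0--000✓ 0--010✓ 0--110✓ 0--111✓ 0-0-10✓ 0-00-0✓ 0-011-✓ 0-1-00✓ 0-1-10✓ 0-1-11✓ 0-10-0✓ 0-101-✓ 0-11-0✓ 0-111-✓ 00--10✓ 00-0-0✓ 00-11-✓ 001--0✓ 001-1-✓ 01--00✓ 01--10✓ 01--11✓ 01-0-0✓ 01-01-✓ 01-1-0✓ 01-11-✓ 010--0✓ 010-1-✓ 011--0✓ 011--1✓ 011-0-✓ 011-1-✓ 0110--✓ 0111--✓ 1--010✓ 1--110✓ 1--111✓ 1-0-10✓ 1-01-0 1-011-✓ 1-1-10✓ 1-1-11✓ 1-10-1 1-101-✓ 1-111-✓ 10--10✓ 10-1-0 10-11-✓ 101--0✓ 101--1✓ 101-0-✓ 101-1-✓ 1010--✓ 1011--✓ 11--10✓ 11--11✓ 11-01-✓ 11-11-✓ 110--0✓ 110-1-✓ 111-1-✓
Round 3: ---010✓ ---110✓ ---111✓ --0-10✓ --011-✓ --1-10✓ --1-11✓ --101-✓ --111-✓ -0--10✓ -0-11-✓ -01--0 -01-1-✓ -1--10✓ -1--11✓ -1-01-✓ -1-11-✓ -10--0 -10-1-✓ -11-1-✓ 0---10✓ 0--0-0 0--11-✓ 0-1--0 0-1-1-✓ 01---0 01--1-✓ 011--- 1---10✓ 1--11-✓ 1-1-1-✓ 101--- 11--1-✓
Round 4: ----10 ---11- --1-1- -1--1-
PIs = {----10, ---11-, --1-1-, -01--0, -1--1-, -10--0, -110-1, 0--0-0, 0-1--0, 00000-, 01---0, 011---, 1-01-0, 1-10-1, 10-1-0, 101---}
Coverage chart:
  m0: 0--0-0,00000-
  m1: 00000- ←essential
  m2: ----10,0--0-0
  m6: ----10,---11-
  m7: ---11- ←essential
  m8: -01--0,0--0-0,0-1--0
  m10: ----10,--1-1-,-01--0,0--0-0,0-1--0
  m11: --1-1- ←essential
  m12: -01--0,0-1--0
  m14: ----10,---11-,--1-1-,-01--0,0-1--0
  m15: ---11-,--1-1-
  m16: -10--0,0--0-0,01---0
  m18: ----10,-1--1-,-10--0,0--0-0,01---0
  m19: -1--1- ←essential
  m20: -10--0,01---0
  m22: ----10,---11-,-1--1-,-10--0,01---0
  m23: ---11-,-1--1-
  m24: 0--0-0,0-1--0,01---0,011---
  m25: -110-1,011---
  m26: ----10,--1-1-,-1--1-,0--0-0,0-1--0,01---0,011---
  m27: --1-1-,-1--1-,-110-1,011---
  m28: 0-1--0,01---0,011---
  m29: 011--- ←essential
  m30: ----10,---11-,--1-1-,-1--1-,0-1--0,01---0,011---
  m31: ---11-,--1-1-,-1--1-,011---
  m34: ----10 ←essential
  m36: 1-01-0,10-1-0
  m38: ----10,---11-,1-01-0,10-1-0
  m39: ---11- ←essential
  m40: -01--0,101---
  m41: 1-10-1,101---
  m42: ----10,--1-1-,-01--0,101---
  m43: --1-1-,1-10-1,101---
  m44: -01--0,10-1-0,101---
  m45: 101--- ←essential
  m46: ----10,---11-,--1-1-,-01--0,10-1-0,101---
  m47: ---11-,--1-1-,101---
  m48: -10--0 ←essential
  m50: ----10,-1--1-,-10--0
  m51: -1--1- ←essential
  m52: -10--0,1-01-0
  m54: ----10,---11-,-1--1-,-10--0,1-01-0
  m55: ---11-,-1--1-
  m57: -110-1,1-10-1
  m58: ----10,--1-1-,-1--1-
  m59: --1-1-,-1--1-,-110-1,1-10-1
  m62: ----10,---11-,--1-1-,-1--1-
  m63: ---11-,--1-1-,-1--1-
Essential: ----10, ---11-, --1-1-, -1--1-, -10--0, 00000-, 011---, 101---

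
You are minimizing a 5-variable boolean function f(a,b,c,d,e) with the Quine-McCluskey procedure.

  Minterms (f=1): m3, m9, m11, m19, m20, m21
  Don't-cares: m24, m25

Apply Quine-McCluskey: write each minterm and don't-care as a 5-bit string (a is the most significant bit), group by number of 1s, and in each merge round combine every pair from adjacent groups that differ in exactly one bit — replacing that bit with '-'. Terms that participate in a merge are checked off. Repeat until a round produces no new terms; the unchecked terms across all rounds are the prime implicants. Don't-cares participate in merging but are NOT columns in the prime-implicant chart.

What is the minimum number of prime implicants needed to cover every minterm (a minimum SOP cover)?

Round 0: 00011✓ 01001✓ 01011✓ 10011✓ 10100✓ 10101✓ 11000✓ 11001✓
Round 1: -0011 -1001 0-011 010-1 1010- 1100-
PIs = {-0011, -1001, 0-011, 010-1, 1010-, 1100-}
Coverage chart:
  m3: -0011,0-011
  m9: -1001,010-1
  m11: 0-011,010-1
  m19: -0011 ←essential
  m20: 1010- ←essential
  m21: 1010- ←essential
Essential: -0011, 1010-
Petrick residual → 010-1
Min cover (3 terms): b'c'de + a'bc'e + ab'cd'

3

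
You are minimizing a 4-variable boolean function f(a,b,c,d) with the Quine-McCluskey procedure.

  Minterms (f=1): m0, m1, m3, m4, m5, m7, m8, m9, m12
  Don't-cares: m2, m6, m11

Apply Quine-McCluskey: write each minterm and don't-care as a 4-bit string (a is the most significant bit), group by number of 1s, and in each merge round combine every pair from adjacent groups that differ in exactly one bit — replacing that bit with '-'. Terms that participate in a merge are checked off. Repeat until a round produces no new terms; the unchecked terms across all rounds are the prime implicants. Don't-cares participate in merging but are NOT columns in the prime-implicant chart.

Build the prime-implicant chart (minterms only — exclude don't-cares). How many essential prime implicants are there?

2

size-2^0 implicants → 0000(✓)  0001(✓)  0010(✓)  0011(✓)  0100(✓)  0101(✓)  0110(✓)  0111(✓)  1000(✓)  1001(✓)  1011(✓)  1100(✓)
size-2^1 implicants → -000(✓)  -001(✓)  -011(✓)  -100(✓)  0-00(✓)  0-01(✓)  0-10(✓)  0-11(✓)  00-0(✓)  00-1(✓)  000-(✓)  001-(✓)  01-0(✓)  01-1(✓)  010-(✓)  011-(✓)  1-00(✓)  10-1(✓)  100-(✓)
size-2^2 implicants → --00  -0-1  -00-  0--0(✓)  0--1(✓)  0-0-(✓)  0-1-(✓)  00--(✓)  01--(✓)
size-2^3 implicants → 0---
Unchecked terms (primes): --00, -0-1, -00-, 0---
Minterm coverage:
  m0 ⊆ --00,-00-,0---
  m1 ⊆ -0-1,-00-,0---
  m3 ⊆ -0-1,0---
  m4 ⊆ --00,0---
  m5 ⊆ 0--- [E]
  m7 ⊆ 0--- [E]
  m8 ⊆ --00,-00-
  m9 ⊆ -0-1,-00-
  m12 ⊆ --00 [E]
E = {--00, 0---}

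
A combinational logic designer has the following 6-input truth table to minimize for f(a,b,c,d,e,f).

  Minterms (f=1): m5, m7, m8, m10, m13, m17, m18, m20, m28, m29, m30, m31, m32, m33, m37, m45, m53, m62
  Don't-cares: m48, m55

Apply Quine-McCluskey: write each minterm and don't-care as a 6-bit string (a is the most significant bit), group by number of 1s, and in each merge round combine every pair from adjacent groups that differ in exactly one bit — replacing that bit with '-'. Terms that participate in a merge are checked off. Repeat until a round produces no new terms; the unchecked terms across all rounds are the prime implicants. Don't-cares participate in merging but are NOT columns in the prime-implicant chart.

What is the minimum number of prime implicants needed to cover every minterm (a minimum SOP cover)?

Round 0: 000101✓ 000111✓ 001000✓ 001010✓ 001101✓ 010001 010010 010100✓ 011100✓ 011101✓ 011110✓ 011111✓ 100000✓ 100001✓ 100101✓ 101101✓ 110000✓ 110101✓ 110111✓ 111110✓
Round 1: -00101✓ -01101✓ -11110 0-1101 00-101✓ 0001-1 0010-0 01-100 0111-0✓ 0111-1✓ 01110-✓ 01111-✓ 1-0000 1-0101 10-101✓ 100-01 10000- 1101-1
Round 2: -0-101 0111--
PIs = {-0-101, -11110, 0-1101, 0001-1, 0010-0, 01-100, 010001, 010010, 0111--, 1-0000, 1-0101, 100-01, 10000-, 1101-1}
Coverage chart:
  m5: -0-101,0001-1
  m7: 0001-1 ←essential
  m8: 0010-0 ←essential
  m10: 0010-0 ←essential
  m13: -0-101,0-1101
  m17: 010001 ←essential
  m18: 010010 ←essential
  m20: 01-100 ←essential
  m28: 01-100,0111--
  m29: 0-1101,0111--
  m30: -11110,0111--
  m31: 0111-- ←essential
  m32: 1-0000,10000-
  m33: 100-01,10000-
  m37: -0-101,1-0101,100-01
  m45: -0-101 ←essential
  m53: 1-0101,1101-1
  m62: -11110 ←essential
Essential: -0-101, -11110, 0001-1, 0010-0, 01-100, 010001, 010010, 0111--
Petrick residual → 1-0101, 10000-
Min cover (10 terms): b'de'f + bcdef' + a'b'c'df + a'b'cd'f' + a'bde'f' + a'bc'd'e'f + a'bc'd'ef' + a'bcd + ac'de'f + ab'c'd'e'

10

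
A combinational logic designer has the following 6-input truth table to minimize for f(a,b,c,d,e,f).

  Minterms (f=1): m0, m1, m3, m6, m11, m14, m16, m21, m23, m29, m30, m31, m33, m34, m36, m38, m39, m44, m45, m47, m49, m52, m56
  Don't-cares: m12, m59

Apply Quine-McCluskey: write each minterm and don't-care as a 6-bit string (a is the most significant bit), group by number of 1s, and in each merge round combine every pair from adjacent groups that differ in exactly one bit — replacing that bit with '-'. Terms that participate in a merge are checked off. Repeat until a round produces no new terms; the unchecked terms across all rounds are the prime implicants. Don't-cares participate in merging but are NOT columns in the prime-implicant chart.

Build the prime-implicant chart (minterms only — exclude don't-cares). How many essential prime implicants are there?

7

Round 0: 000000✓ 000001✓ 000011✓ 000110✓ 001011✓ 001100✓ 001110✓ 010000✓ 010101✓ 010111✓ 011101✓ 011110✓ 011111✓ 100001✓ 100010✓ 100100✓ 100110✓ 100111✓ 101100✓ 101101✓ 101111✓ 110001✓ 110100✓ 111000 111011
Round 1: -00001 -00110 -01100 0-0000 0-1110 00-011 00-110 0000-1 00000- 0011-0 01-101✓ 01-111✓ 0101-1✓ 0111-1✓ 01111- 1-0001 1-0100 10-100 10-111 100-10 1001-0 10011- 1011-1 10110-
Round 2: 01-1-1
PIs = {-00001, -00110, -01100, 0-0000, 0-1110, 00-011, 00-110, 0000-1, 00000-, 0011-0, 01-1-1, 01111-, 1-0001, 1-0100, 10-100, 10-111, 100-10, 1001-0, 10011-, 1011-1, 10110-, 111000, 111011}
Coverage chart:
  m0: 0-0000,00000-
  m1: -00001,0000-1,00000-
  m3: 00-011,0000-1
  m6: -00110,00-110
  m11: 00-011 ←essential
  m14: 0-1110,00-110,0011-0
  m16: 0-0000 ←essential
  m21: 01-1-1 ←essential
  m23: 01-1-1 ←essential
  m29: 01-1-1 ←essential
  m30: 0-1110,01111-
  m31: 01-1-1,01111-
  m33: -00001,1-0001
  m34: 100-10 ←essential
  m36: 1-0100,10-100,1001-0
  m38: -00110,100-10,1001-0,10011-
  m39: 10-111,10011-
  m44: -01100,10-100,10110-
  m45: 1011-1,10110-
  m47: 10-111,1011-1
  m49: 1-0001 ←essential
  m52: 1-0100 ←essential
  m56: 111000 ←essential
Essential: 0-0000, 00-011, 01-1-1, 1-0001, 1-0100, 100-10, 111000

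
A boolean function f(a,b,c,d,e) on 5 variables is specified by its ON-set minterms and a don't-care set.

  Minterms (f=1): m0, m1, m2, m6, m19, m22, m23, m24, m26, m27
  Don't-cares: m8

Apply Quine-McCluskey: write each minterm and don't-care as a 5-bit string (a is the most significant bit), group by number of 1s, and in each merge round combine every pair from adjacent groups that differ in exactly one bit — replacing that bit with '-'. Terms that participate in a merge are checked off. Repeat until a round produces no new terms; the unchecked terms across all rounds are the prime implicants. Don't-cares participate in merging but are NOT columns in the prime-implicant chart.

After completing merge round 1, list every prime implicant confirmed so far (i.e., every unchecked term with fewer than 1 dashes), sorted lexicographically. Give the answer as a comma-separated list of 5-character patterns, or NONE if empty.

[col 0] 00000*, 00001*, 00010*, 00110*, 01000*, 10011*, 10110*, 10111*, 11000*, 11010*, 11011*
[col 1] -0110, -1000, 0-000, 00-10, 000-0, 0000-, 1-011, 10-11, 1011-, 110-0, 1101-
Prime implicants: -0110, -1000, 0-000, 00-10, 000-0, 0000-, 1-011, 10-11, 1011-, 110-0, 1101-

NONE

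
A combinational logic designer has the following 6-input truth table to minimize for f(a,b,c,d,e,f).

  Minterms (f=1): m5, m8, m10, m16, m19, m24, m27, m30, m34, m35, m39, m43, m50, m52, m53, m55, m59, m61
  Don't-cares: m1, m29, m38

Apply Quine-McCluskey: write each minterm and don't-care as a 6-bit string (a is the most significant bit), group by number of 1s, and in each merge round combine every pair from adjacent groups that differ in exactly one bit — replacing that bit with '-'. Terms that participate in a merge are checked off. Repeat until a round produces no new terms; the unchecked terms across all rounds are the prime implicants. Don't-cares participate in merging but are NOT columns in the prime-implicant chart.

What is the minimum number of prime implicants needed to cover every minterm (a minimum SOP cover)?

11

[col 0] 000001*, 000101*, 001000*, 001010*, 010000*, 010011*, 011000*, 011011*, 011101*, 011110, 100010*, 100011*, 100110*, 100111*, 101011*, 110010*, 110100*, 110101*, 110111*, 111011*, 111101*
[col 1] -11011, -11101, 0-1000, 000-01, 0010-0, 01-000, 01-011, 1-0010, 1-0111, 1-1011, 10-011, 100-10*, 100-11*, 10001-*, 10011-*, 11-101, 1101-1, 11010-
[col 2] 100-1-
Prime implicants: -11011, -11101, 0-1000, 000-01, 0010-0, 01-000, 01-011, 011110, 1-0010, 1-0111, 1-1011, 10-011, 100-1-, 11-101, 1101-1, 11010-
PI chart (minterm → PIs covering it):
  5 | 000-01  (sole → essential)
  8 | 0-1000,0010-0
  10 | 0010-0  (sole → essential)
  16 | 01-000  (sole → essential)
  19 | 01-011  (sole → essential)
  24 | 0-1000,01-000
  27 | -11011,01-011
  30 | 011110  (sole → essential)
  34 | 1-0010,100-1-
  35 | 10-011,100-1-
  39 | 1-0111,100-1-
  43 | 1-1011,10-011
  50 | 1-0010  (sole → essential)
  52 | 11010-  (sole → essential)
  53 | 11-101,1101-1,11010-
  55 | 1-0111,1101-1
  59 | -11011,1-1011
  61 | -11101,11-101
Essential prime implicants: 000-01, 0010-0, 01-000, 01-011, 011110, 1-0010, 11010-
Petrick residual → -11011, -11101, 1-0111, 10-011
Minimum SOP uses 11 PIs: bcd'ef + bcde'f + a'b'c'e'f + a'b'cd'f' + a'bd'e'f' + a'bd'ef + a'bcdef' + ac'd'ef' + ac'def + ab'd'ef + abc'de'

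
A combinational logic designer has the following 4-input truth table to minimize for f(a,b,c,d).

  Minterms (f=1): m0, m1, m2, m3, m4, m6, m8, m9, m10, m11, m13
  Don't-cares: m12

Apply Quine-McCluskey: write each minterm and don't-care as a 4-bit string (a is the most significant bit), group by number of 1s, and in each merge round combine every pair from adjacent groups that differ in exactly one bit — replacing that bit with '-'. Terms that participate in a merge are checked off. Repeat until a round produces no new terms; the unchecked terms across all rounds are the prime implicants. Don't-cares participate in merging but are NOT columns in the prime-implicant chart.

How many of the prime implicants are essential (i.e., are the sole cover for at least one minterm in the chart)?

3

size-2^0 implicants → 0000(✓)  0001(✓)  0010(✓)  0011(✓)  0100(✓)  0110(✓)  1000(✓)  1001(✓)  1010(✓)  1011(✓)  1100(✓)  1101(✓)
size-2^1 implicants → -000(✓)  -001(✓)  -010(✓)  -011(✓)  -100(✓)  0-00(✓)  0-10(✓)  00-0(✓)  00-1(✓)  000-(✓)  001-(✓)  01-0(✓)  1-00(✓)  1-01(✓)  10-0(✓)  10-1(✓)  100-(✓)  101-(✓)  110-(✓)
size-2^2 implicants → --00  -0-0(✓)  -0-1(✓)  -00-(✓)  -01-(✓)  0--0  00--(✓)  1-0-  10--(✓)
size-2^3 implicants → -0--
Unchecked terms (primes): --00, -0--, 0--0, 1-0-
Minterm coverage:
  m0 ⊆ --00,-0--,0--0
  m1 ⊆ -0-- [E]
  m2 ⊆ -0--,0--0
  m3 ⊆ -0-- [E]
  m4 ⊆ --00,0--0
  m6 ⊆ 0--0 [E]
  m8 ⊆ --00,-0--,1-0-
  m9 ⊆ -0--,1-0-
  m10 ⊆ -0-- [E]
  m11 ⊆ -0-- [E]
  m13 ⊆ 1-0- [E]
E = {-0--, 0--0, 1-0-}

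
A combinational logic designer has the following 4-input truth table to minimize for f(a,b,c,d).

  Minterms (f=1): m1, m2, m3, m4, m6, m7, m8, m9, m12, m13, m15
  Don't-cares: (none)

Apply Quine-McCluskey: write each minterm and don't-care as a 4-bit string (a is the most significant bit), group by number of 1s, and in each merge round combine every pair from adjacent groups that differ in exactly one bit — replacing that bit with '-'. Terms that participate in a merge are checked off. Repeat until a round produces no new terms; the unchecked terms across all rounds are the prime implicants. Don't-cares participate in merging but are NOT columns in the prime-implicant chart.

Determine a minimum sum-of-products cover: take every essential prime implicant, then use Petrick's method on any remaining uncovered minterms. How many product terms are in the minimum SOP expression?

[col 0] 0001*, 0010*, 0011*, 0100*, 0110*, 0111*, 1000*, 1001*, 1100*, 1101*, 1111*
[col 1] -001, -100, -111, 0-10*, 0-11*, 00-1, 001-*, 01-0, 011-*, 1-00*, 1-01*, 100-*, 11-1, 110-*
[col 2] 0-1-, 1-0-
Prime implicants: -001, -100, -111, 0-1-, 00-1, 01-0, 1-0-, 11-1
PI chart (minterm → PIs covering it):
  1 | -001,00-1
  2 | 0-1-  (sole → essential)
  3 | 0-1-,00-1
  4 | -100,01-0
  6 | 0-1-,01-0
  7 | -111,0-1-
  8 | 1-0-  (sole → essential)
  9 | -001,1-0-
  12 | -100,1-0-
  13 | 1-0-,11-1
  15 | -111,11-1
Essential prime implicants: 0-1-, 1-0-
Petrick residual → -001, -100, -111
Minimum SOP uses 5 PIs: b'c'd + bc'd' + bcd + a'c + ac'

5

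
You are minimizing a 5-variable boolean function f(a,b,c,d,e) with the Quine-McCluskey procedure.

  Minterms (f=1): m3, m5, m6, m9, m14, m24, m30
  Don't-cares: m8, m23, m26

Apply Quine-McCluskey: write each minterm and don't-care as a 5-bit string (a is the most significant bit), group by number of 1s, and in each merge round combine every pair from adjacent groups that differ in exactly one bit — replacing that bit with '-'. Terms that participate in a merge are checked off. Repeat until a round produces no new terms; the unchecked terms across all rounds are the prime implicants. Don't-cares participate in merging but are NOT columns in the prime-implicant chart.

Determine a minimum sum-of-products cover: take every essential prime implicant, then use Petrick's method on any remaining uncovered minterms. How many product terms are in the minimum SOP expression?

6

size-2^0 implicants → 00011  00101  00110(✓)  01000(✓)  01001(✓)  01110(✓)  10111  11000(✓)  11010(✓)  11110(✓)
size-2^1 implicants → -1000  -1110  0-110  0100-  11-10  110-0
Unchecked terms (primes): -1000, -1110, 0-110, 00011, 00101, 0100-, 10111, 11-10, 110-0
Minterm coverage:
  m3 ⊆ 00011 [E]
  m5 ⊆ 00101 [E]
  m6 ⊆ 0-110 [E]
  m9 ⊆ 0100- [E]
  m14 ⊆ -1110,0-110
  m24 ⊆ -1000,110-0
  m30 ⊆ -1110,11-10
E = {0-110, 00011, 00101, 0100-}
Petrick residual → -1000, -1110
Cover = bc'd'e' + bcde' + a'cde' + a'b'c'de + a'b'cd'e + a'bc'd'  |cover|=6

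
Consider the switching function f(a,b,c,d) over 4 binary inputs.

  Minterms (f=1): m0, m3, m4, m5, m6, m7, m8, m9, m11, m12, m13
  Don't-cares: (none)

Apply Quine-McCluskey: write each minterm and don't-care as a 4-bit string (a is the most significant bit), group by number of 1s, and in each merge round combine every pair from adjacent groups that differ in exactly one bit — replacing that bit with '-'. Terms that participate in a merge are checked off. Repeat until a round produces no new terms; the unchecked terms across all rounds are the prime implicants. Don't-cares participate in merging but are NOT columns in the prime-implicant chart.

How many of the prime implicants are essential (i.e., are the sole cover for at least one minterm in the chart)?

Round 0: 0000✓ 0011✓ 0100✓ 0101✓ 0110✓ 0111✓ 1000✓ 1001✓ 1011✓ 1100✓ 1101✓
Round 1: -000✓ -011 -100✓ -101✓ 0-00✓ 0-11 01-0✓ 01-1✓ 010-✓ 011-✓ 1-00✓ 1-01✓ 10-1 100-✓ 110-✓
Round 2: --00 -10- 01-- 1-0-
PIs = {--00, -011, -10-, 0-11, 01--, 1-0-, 10-1}
Coverage chart:
  m0: --00 ←essential
  m3: -011,0-11
  m4: --00,-10-,01--
  m5: -10-,01--
  m6: 01-- ←essential
  m7: 0-11,01--
  m8: --00,1-0-
  m9: 1-0-,10-1
  m11: -011,10-1
  m12: --00,-10-,1-0-
  m13: -10-,1-0-
Essential: --00, 01--

2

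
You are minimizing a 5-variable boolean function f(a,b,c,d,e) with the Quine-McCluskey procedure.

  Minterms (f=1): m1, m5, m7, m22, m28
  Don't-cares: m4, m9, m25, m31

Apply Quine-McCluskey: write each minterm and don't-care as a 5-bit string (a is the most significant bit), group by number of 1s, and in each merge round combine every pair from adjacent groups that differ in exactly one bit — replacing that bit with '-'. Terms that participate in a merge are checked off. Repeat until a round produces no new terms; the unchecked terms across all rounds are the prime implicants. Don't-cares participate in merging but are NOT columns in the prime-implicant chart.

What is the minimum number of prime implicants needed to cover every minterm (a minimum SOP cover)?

Round 0: 00001✓ 00100✓ 00101✓ 00111✓ 01001✓ 10110 11001✓ 11100 11111
Round 1: -1001 0-001 00-01 001-1 0010-
PIs = {-1001, 0-001, 00-01, 001-1, 0010-, 10110, 11100, 11111}
Coverage chart:
  m1: 0-001,00-01
  m5: 00-01,001-1,0010-
  m7: 001-1 ←essential
  m22: 10110 ←essential
  m28: 11100 ←essential
Essential: 001-1, 10110, 11100
Petrick residual → 0-001
Min cover (4 terms): a'c'd'e + a'b'ce + ab'cde' + abcd'e'

4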